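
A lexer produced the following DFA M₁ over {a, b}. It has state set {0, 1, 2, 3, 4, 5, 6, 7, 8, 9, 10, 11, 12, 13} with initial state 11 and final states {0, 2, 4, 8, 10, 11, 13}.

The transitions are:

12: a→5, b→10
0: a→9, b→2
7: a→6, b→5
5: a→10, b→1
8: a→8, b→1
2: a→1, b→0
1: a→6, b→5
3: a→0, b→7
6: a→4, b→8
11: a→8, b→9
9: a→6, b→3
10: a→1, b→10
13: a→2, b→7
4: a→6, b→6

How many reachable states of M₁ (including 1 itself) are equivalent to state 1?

Reachable states from the start: {0,1,2,3,4,5,6,7,8,9,10,11}. Unreachable: {12,13} — drop them.
P0 = {0,2,4,8,10,11} | {1,3,5,6,7,9}.
Split {0,2,4,8,10,11} by δ(·,a) → {0,2,4,10} and {8,11}.
On input b, block {0,2,4,10} splits into {0,2,10} and {4}.
Refine {1,3,5,6,7,9} on symbol a: members go to different blocks, giving {1,7,9} and {3,5} and {6}.
The partition is now stable with 6 blocks: {0,2,10} | {1,7,9} | {8,11} | {4} | {3,5} | {6}.
State 1 belongs to the block {1,7,9}, which has 3 states.

3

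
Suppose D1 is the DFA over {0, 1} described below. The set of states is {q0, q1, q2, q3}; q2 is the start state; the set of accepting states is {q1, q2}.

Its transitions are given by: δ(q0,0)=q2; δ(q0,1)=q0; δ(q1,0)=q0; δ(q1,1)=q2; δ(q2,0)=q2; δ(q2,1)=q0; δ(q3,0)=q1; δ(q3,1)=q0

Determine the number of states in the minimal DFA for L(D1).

2

First remove the unreachable states {q1,q3}; 2 states remain.
Initial partition by acceptance: {q2} | {q0}.
Stable partition: {q2} | {q0} — 2 equivalence classes.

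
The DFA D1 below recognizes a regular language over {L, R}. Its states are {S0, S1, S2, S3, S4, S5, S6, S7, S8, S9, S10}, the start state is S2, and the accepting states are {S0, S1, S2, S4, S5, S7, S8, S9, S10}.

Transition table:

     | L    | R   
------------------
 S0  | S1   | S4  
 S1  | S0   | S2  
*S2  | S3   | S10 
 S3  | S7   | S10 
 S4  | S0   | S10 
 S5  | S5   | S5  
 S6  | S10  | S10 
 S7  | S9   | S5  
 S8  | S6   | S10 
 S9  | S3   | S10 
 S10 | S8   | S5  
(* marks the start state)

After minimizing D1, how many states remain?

4

First remove the unreachable states {S0,S1,S4}; 8 states remain.
P0 = {S2,S5,S7,S8,S9,S10} | {S3,S6}.
Split {S2,S5,S7,S8,S9,S10} by δ(·,L) → {S2,S8,S9} and {S5,S7,S10}.
On input L, block {S5,S7,S10} splits into {S7,S10} and {S5}.
No further refinement is possible. Final partition (4 blocks): {S2,S8,S9} | {S3,S6} | {S7,S10} | {S5}.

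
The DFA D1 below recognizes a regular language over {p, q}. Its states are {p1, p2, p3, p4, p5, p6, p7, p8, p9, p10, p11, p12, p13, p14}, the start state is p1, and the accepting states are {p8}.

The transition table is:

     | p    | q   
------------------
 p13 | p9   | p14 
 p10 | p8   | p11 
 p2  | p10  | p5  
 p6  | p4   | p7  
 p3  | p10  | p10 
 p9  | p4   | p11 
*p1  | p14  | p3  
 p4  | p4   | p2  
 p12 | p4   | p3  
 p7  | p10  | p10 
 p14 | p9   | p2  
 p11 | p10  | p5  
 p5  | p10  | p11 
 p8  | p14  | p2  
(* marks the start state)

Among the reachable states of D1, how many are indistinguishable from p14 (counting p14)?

Reachable states from the start: {p1,p2,p3,p4,p5,p8,p9,p10,p11,p14}. Unreachable: {p6,p7,p12,p13} — drop them.
Initial partition by acceptance: {p8} | {p1,p2,p3,p4,p5,p9,p10,p11,p14}.
Split {p1,p2,p3,p4,p5,p9,p10,p11,p14} by δ(·,p) → {p1,p2,p3,p4,p5,p9,p11,p14} and {p10}.
On input p, block {p1,p2,p3,p4,p5,p9,p11,p14} splits into {p1,p4,p9,p14} and {p2,p3,p5,p11}.
On input q, block {p2,p3,p5,p11} splits into {p2,p5,p11} and {p3}.
Split {p1,p4,p9,p14} by δ(·,q) → {p4,p9,p14} and {p1}.
No further refinement is possible. Final partition (6 blocks): {p8} | {p4,p9,p14} | {p10} | {p2,p5,p11} | {p3} | {p1}.
State p14 belongs to the block {p4,p9,p14}, which has 3 states.

3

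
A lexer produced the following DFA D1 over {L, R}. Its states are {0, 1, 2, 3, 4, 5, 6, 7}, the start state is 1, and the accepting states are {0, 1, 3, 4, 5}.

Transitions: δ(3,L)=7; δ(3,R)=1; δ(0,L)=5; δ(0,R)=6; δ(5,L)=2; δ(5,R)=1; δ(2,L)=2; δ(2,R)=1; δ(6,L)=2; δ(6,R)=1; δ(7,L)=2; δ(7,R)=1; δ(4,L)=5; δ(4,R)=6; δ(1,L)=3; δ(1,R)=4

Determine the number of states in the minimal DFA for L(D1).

4

First remove the unreachable states {0}; 7 states remain.
Start with accepting vs non-accepting: {1,3,4,5} | {2,6,7}.
Refine {1,3,4,5} on symbol L: members go to different blocks, giving {1,4} and {3,5}.
Refine {1,4} on symbol R: members go to different blocks, giving {1} and {4}.
No further refinement is possible. Final partition (4 blocks): {1} | {2,6,7} | {3,5} | {4}.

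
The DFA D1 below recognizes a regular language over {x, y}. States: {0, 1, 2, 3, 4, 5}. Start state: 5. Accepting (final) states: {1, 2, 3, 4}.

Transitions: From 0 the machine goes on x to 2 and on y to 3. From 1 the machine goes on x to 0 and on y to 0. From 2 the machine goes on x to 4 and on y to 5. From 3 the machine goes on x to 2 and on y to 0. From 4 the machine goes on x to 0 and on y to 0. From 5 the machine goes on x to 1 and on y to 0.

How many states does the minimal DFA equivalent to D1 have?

5

All states are reachable from the start state.
P0 = {1,2,3,4} | {0,5}.
On input x, block {1,2,3,4} splits into {1,4} and {2,3}.
Refine {0,5} on symbol x: members go to different blocks, giving {0} and {5}.
Refine {2,3} on symbol x: members go to different blocks, giving {2} and {3}.
The partition is now stable with 5 blocks: {1,4} | {0} | {2} | {5} | {3}.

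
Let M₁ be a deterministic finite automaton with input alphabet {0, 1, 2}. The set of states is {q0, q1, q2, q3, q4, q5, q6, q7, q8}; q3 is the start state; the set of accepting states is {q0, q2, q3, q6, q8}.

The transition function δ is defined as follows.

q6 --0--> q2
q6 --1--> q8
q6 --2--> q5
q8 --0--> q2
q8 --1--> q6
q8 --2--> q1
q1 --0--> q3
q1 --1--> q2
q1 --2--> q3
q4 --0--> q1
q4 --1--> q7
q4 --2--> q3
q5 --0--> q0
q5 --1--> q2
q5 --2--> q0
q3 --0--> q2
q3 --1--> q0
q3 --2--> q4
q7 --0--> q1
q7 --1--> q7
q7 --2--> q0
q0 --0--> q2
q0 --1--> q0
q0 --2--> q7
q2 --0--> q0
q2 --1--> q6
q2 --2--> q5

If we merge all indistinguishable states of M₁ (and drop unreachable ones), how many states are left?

P0 = {q0,q2,q3,q6,q8} | {q1,q4,q5,q7}.
Refine {q1,q4,q5,q7} on symbol 0: members go to different blocks, giving {q1,q5} and {q4,q7}.
Split {q0,q2,q3,q6,q8} by δ(·,2) → {q2,q6,q8} and {q0,q3}.
Split {q2,q6,q8} by δ(·,0) → {q6,q8} and {q2}.
The partition is now stable with 5 blocks: {q6,q8} | {q1,q5} | {q4,q7} | {q0,q3} | {q2}.

5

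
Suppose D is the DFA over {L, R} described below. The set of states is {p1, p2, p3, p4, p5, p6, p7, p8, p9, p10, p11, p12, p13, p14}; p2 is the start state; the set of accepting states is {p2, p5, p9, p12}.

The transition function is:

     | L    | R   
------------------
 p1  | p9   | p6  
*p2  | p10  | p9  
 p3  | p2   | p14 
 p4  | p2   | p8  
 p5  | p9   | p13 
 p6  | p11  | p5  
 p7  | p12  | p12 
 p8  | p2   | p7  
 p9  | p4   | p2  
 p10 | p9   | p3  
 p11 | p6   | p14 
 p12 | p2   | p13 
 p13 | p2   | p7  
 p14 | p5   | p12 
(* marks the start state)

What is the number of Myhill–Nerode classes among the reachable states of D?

5

Reachable states from the start: {p2,p3,p4,p5,p7,p8,p9,p10,p12,p13,p14}. Unreachable: {p1,p6,p11} — drop them.
P0 = {p2,p5,p9,p12} | {p3,p4,p7,p8,p10,p13,p14}.
Split {p2,p5,p9,p12} by δ(·,L) → {p2,p9} and {p5,p12}.
Split {p3,p4,p7,p8,p10,p13,p14} by δ(·,L) → {p3,p4,p8,p10,p13} and {p7,p14}.
Split {p3,p4,p8,p10,p13} by δ(·,R) → {p3,p8,p13} and {p4,p10}.
No further refinement is possible. Final partition (5 blocks): {p2,p9} | {p3,p8,p13} | {p5,p12} | {p7,p14} | {p4,p10}.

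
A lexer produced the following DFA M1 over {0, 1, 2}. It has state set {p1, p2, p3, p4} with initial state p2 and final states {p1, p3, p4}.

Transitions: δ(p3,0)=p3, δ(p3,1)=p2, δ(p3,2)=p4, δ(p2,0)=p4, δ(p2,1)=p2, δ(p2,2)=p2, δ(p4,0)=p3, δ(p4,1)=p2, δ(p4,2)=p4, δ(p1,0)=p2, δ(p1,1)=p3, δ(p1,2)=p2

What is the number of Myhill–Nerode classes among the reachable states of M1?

2

Reachable states from the start: {p2,p3,p4}. Unreachable: {p1} — drop them.
Initial partition by acceptance: {p3,p4} | {p2}.
Stable partition: {p3,p4} | {p2} — 2 equivalence classes.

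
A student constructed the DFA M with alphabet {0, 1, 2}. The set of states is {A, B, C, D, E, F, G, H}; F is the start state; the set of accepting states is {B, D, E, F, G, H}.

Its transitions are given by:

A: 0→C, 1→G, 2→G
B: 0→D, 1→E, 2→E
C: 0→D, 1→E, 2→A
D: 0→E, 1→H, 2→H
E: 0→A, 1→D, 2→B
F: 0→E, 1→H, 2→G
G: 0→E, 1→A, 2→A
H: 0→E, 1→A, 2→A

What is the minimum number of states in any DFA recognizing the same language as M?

6

Every state is reachable, so we keep all 8.
Start with accepting vs non-accepting: {B,D,E,F,G,H} | {A,C}.
Split {B,D,E,F,G,H} by δ(·,0) → {B,D,F,G,H} and {E}.
On input 0, block {B,D,F,G,H} splits into {D,F,G,H} and {B}.
On input 1, block {D,F,G,H} splits into {D,F} and {G,H}.
Refine {A,C} on symbol 0: members go to different blocks, giving {A} and {C}.
The partition is now stable with 6 blocks: {D,F} | {A} | {E} | {B} | {G,H} | {C}.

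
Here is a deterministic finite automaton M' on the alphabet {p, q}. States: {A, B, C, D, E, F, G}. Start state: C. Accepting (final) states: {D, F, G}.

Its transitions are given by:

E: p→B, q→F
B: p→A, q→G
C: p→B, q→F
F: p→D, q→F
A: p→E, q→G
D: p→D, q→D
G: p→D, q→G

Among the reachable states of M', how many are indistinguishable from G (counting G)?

3

All states are reachable from the start state.
Start with accepting vs non-accepting: {D,F,G} | {A,B,C,E}.
Stable partition: {D,F,G} | {A,B,C,E} — 2 equivalence classes.
State G belongs to the block {D,F,G}, which has 3 states.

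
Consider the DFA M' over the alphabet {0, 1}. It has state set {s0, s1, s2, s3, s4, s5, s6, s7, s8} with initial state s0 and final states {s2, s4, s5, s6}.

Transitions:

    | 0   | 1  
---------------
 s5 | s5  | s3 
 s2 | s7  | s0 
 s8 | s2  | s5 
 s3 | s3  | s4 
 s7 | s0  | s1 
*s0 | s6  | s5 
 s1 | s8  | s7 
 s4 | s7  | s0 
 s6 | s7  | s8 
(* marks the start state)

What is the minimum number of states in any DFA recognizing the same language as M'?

P0 = {s2,s4,s5,s6} | {s0,s1,s3,s7,s8}.
On input 0, block {s2,s4,s5,s6} splits into {s2,s4,s6} and {s5}.
On input 0, block {s0,s1,s3,s7,s8} splits into {s1,s3,s7} and {s0,s8}.
On input 0, block {s1,s3,s7} splits into {s1,s7} and {s3}.
The partition is now stable with 5 blocks: {s2,s4,s6} | {s1,s7} | {s5} | {s0,s8} | {s3}.

5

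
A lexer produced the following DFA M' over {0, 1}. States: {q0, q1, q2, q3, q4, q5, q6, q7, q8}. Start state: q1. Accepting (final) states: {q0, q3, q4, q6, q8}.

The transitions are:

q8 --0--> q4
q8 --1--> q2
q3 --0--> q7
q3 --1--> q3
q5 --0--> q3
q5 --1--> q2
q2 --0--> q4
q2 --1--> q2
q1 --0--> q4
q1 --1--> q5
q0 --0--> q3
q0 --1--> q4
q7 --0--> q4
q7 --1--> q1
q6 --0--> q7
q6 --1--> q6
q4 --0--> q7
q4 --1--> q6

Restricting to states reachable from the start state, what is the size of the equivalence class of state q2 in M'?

Reachable states from the start: {q1,q2,q3,q4,q5,q6,q7}. Unreachable: {q0,q8} — drop them.
Initial partition by acceptance: {q3,q4,q6} | {q1,q2,q5,q7}.
The partition is now stable with 2 blocks: {q3,q4,q6} | {q1,q2,q5,q7}.
State q2 belongs to the block {q1,q2,q5,q7}, which has 4 states.

4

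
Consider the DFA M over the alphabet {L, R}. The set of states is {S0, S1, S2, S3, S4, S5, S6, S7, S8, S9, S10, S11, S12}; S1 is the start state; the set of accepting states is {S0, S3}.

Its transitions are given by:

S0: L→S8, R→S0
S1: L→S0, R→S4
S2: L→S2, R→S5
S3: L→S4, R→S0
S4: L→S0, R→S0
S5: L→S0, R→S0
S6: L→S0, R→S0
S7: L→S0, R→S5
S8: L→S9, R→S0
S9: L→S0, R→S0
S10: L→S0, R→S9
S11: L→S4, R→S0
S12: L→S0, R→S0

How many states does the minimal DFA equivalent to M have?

Reachable states from the start: {S0,S1,S4,S8,S9}. Unreachable: {S2,S3,S5,S6,S7,S10,S11,S12} — drop them.
P0 = {S0} | {S1,S4,S8,S9}.
Split {S1,S4,S8,S9} by δ(·,L) → {S1,S4,S9} and {S8}.
Split {S1,S4,S9} by δ(·,R) → {S4,S9} and {S1}.
Stable partition: {S0} | {S4,S9} | {S8} | {S1} — 4 equivalence classes.

4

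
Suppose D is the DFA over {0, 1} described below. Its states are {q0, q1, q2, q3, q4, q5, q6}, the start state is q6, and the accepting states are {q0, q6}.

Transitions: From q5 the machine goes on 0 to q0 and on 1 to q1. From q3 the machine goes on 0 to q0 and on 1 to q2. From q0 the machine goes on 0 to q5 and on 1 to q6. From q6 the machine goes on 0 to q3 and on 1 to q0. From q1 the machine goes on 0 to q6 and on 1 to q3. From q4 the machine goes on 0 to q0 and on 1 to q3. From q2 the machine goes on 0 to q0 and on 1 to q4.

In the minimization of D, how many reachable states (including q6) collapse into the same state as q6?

P0 = {q0,q6} | {q1,q2,q3,q4,q5}.
Stable partition: {q0,q6} | {q1,q2,q3,q4,q5} — 2 equivalence classes.
The equivalence class containing q6 is {q0,q6}, of size 2.

2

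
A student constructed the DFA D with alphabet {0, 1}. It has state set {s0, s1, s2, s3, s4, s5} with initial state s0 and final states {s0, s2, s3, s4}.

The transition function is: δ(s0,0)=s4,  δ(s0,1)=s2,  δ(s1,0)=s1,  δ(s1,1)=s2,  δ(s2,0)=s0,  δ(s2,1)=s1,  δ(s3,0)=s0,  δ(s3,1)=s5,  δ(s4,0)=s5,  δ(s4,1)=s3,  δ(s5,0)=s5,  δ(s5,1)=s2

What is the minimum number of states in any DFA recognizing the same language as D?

All states are reachable from the start state.
Initial partition by acceptance: {s0,s2,s3,s4} | {s1,s5}.
Split {s0,s2,s3,s4} by δ(·,0) → {s0,s2,s3} and {s4}.
On input 0, block {s0,s2,s3} splits into {s2,s3} and {s0}.
The partition is now stable with 4 blocks: {s2,s3} | {s1,s5} | {s4} | {s0}.

4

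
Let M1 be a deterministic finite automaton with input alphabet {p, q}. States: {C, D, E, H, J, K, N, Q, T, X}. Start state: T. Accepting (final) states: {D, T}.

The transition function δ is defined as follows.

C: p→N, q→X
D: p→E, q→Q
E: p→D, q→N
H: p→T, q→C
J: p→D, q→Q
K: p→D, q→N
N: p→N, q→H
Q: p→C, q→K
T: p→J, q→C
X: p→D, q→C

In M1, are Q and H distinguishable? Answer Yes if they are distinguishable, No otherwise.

Start with accepting vs non-accepting: {D,T} | {C,E,H,J,K,N,Q,X}.
Refine {C,E,H,J,K,N,Q,X} on symbol p: members go to different blocks, giving {E,H,J,K,X} and {C,N,Q}.
The partition is now stable with 3 blocks: {D,T} | {E,H,J,K,X} | {C,N,Q}.
Q and H end up in different blocks, so they are distinguishable. For instance, the string 'p' is accepted from only H.

Yes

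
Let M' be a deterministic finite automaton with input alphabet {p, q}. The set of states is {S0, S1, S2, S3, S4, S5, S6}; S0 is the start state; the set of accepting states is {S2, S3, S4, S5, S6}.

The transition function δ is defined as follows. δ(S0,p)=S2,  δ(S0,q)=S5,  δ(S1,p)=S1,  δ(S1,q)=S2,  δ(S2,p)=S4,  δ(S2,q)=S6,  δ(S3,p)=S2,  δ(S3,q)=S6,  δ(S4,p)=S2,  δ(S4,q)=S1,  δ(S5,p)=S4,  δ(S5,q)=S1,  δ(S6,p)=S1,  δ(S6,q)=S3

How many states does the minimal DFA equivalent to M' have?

Every state is reachable, so we keep all 7.
Start with accepting vs non-accepting: {S2,S3,S4,S5,S6} | {S0,S1}.
Split {S2,S3,S4,S5,S6} by δ(·,p) → {S2,S3,S4,S5} and {S6}.
Refine {S2,S3,S4,S5} on symbol q: members go to different blocks, giving {S2,S3} and {S4,S5}.
Split {S2,S3} by δ(·,p) → {S2} and {S3}.
Split {S0,S1} by δ(·,p) → {S0} and {S1}.
Refine {S4,S5} on symbol p: members go to different blocks, giving {S4} and {S5}.
Stable partition: {S2} | {S0} | {S6} | {S4} | {S3} | {S1} | {S5} — 7 equivalence classes.

7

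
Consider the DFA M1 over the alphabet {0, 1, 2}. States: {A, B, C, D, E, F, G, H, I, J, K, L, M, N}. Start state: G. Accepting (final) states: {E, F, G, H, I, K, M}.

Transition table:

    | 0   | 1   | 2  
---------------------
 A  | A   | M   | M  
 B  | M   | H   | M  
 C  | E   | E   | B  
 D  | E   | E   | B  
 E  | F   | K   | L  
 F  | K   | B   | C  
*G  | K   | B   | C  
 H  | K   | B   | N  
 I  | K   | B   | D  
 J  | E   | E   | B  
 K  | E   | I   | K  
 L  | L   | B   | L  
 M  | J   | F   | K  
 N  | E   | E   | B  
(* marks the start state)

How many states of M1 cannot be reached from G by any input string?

1

BFS from G reaches {B, C, D, E, F, G, H, I, J, K, L, M, N}; the 1 state(s) A are never visited.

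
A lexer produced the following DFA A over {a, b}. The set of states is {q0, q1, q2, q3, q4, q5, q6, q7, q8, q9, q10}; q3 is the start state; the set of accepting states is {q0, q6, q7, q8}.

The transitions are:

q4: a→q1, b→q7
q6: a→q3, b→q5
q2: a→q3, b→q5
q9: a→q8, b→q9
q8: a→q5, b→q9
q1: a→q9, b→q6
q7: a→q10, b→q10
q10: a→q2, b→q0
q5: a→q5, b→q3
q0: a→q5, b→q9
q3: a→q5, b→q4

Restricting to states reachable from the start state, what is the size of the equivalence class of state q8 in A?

2

Start with accepting vs non-accepting: {q0,q6,q7,q8} | {q1,q2,q3,q4,q5,q9,q10}.
Split {q1,q2,q3,q4,q5,q9,q10} by δ(·,a) → {q1,q2,q3,q4,q5,q10} and {q9}.
Split {q0,q6,q7,q8} by δ(·,b) → {q0,q8} and {q6,q7}.
Refine {q1,q2,q3,q4,q5,q10} on symbol a: members go to different blocks, giving {q2,q3,q4,q5,q10} and {q1}.
Refine {q2,q3,q4,q5,q10} on symbol a: members go to different blocks, giving {q2,q3,q5,q10} and {q4}.
Refine {q2,q3,q5,q10} on symbol b: members go to different blocks, giving {q2,q5} and {q3} and {q10}.
On input a, block {q2,q5} splits into {q2} and {q5}.
On input a, block {q6,q7} splits into {q6} and {q7}.
No further refinement is possible. Final partition (10 blocks): {q0,q8} | {q2} | {q9} | {q6} | {q1} | {q4} | {q3} | {q10} | {q5} | {q7}.
State q8 belongs to the block {q0,q8}, which has 2 states.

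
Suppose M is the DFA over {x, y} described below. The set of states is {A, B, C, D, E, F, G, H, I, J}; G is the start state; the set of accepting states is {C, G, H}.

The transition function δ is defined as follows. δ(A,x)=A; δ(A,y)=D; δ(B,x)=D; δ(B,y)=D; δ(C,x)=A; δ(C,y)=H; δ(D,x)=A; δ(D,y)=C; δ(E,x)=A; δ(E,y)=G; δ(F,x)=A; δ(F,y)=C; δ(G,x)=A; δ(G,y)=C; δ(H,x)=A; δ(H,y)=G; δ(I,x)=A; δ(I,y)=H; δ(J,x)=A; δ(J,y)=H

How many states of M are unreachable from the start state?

Starting at G and following transitions, the reachable set is {A, C, D, G, H}. That leaves B, E, F, I, J unreachable — 5 in total.

5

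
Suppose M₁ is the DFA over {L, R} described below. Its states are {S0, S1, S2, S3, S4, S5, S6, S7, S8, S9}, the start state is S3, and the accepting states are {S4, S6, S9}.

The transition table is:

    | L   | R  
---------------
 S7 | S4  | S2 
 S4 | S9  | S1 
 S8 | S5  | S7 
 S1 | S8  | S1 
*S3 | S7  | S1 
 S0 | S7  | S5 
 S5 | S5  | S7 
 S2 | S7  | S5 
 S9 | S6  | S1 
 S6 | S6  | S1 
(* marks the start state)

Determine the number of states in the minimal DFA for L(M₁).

6

States {S0} cannot be reached from the start state, so discard them.
P0 = {S4,S6,S9} | {S1,S2,S3,S5,S7,S8}.
Refine {S1,S2,S3,S5,S7,S8} on symbol L: members go to different blocks, giving {S1,S2,S3,S5,S8} and {S7}.
Refine {S1,S2,S3,S5,S8} on symbol L: members go to different blocks, giving {S1,S5,S8} and {S2,S3}.
Split {S1,S5,S8} by δ(·,R) → {S5,S8} and {S1}.
On input R, block {S2,S3} splits into {S2} and {S3}.
The partition is now stable with 6 blocks: {S4,S6,S9} | {S5,S8} | {S7} | {S2} | {S1} | {S3}.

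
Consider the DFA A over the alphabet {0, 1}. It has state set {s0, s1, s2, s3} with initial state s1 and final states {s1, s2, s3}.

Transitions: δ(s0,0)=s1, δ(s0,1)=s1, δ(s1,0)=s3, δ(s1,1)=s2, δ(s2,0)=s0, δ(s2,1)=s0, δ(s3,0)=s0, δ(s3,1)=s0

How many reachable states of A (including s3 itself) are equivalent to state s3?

Initial partition by acceptance: {s1,s2,s3} | {s0}.
Split {s1,s2,s3} by δ(·,0) → {s2,s3} and {s1}.
The partition is now stable with 3 blocks: {s2,s3} | {s0} | {s1}.
The equivalence class containing s3 is {s2,s3}, of size 2.

2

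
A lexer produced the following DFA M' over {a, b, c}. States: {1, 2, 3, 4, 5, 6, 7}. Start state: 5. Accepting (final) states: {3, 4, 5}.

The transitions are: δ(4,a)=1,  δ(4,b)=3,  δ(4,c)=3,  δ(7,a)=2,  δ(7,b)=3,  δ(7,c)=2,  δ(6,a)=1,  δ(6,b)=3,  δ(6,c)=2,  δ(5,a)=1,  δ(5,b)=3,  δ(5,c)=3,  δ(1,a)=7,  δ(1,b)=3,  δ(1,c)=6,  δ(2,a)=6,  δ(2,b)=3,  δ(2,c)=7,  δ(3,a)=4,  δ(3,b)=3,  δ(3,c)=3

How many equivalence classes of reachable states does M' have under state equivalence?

All states are reachable from the start state.
P0 = {3,4,5} | {1,2,6,7}.
Refine {3,4,5} on symbol a: members go to different blocks, giving {4,5} and {3}.
No further refinement is possible. Final partition (3 blocks): {4,5} | {1,2,6,7} | {3}.

3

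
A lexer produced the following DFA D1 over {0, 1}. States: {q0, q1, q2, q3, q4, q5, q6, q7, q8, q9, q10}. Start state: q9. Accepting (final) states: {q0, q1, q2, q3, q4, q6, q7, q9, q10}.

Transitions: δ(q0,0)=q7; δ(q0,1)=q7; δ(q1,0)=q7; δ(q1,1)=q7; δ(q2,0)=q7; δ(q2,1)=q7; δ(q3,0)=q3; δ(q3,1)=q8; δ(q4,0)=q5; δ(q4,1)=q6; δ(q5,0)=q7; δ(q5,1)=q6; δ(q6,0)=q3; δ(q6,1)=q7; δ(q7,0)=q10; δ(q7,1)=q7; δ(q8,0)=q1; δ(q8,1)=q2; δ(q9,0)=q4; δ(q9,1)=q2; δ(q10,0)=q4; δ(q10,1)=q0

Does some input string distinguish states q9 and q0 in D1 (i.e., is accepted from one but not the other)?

Yes

Initial partition by acceptance: {q0,q1,q2,q3,q4,q6,q7,q9,q10} | {q5,q8}.
On input 0, block {q0,q1,q2,q3,q4,q6,q7,q9,q10} splits into {q0,q1,q2,q3,q6,q7,q9,q10} and {q4}.
Refine {q0,q1,q2,q3,q6,q7,q9,q10} on symbol 0: members go to different blocks, giving {q0,q1,q2,q3,q6,q7} and {q9,q10}.
On input 0, block {q0,q1,q2,q3,q6,q7} splits into {q0,q1,q2,q3,q6} and {q7}.
On input 0, block {q0,q1,q2,q3,q6} splits into {q0,q1,q2} and {q3,q6}.
Refine {q5,q8} on symbol 0: members go to different blocks, giving {q5} and {q8}.
Split {q3,q6} by δ(·,1) → {q3} and {q6}.
No further refinement is possible. Final partition (8 blocks): {q0,q1,q2} | {q5} | {q4} | {q9,q10} | {q7} | {q3} | {q8} | {q6}.
q9 and q0 end up in different blocks, so they are distinguishable. For instance, the string '00' is accepted from only q0.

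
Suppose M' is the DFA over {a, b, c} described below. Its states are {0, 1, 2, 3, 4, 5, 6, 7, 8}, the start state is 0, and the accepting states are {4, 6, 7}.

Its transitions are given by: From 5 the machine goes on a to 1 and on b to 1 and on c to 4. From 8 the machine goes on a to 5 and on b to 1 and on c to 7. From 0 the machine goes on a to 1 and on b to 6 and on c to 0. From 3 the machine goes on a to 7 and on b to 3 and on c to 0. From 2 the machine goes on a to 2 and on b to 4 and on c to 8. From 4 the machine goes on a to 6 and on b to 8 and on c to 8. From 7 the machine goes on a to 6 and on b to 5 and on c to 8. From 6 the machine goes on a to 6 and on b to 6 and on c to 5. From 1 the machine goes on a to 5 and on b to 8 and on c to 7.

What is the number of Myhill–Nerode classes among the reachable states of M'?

States {2,3} cannot be reached from the start state, so discard them.
P0 = {4,6,7} | {0,1,5,8}.
On input b, block {4,6,7} splits into {4,7} and {6}.
On input b, block {0,1,5,8} splits into {1,5,8} and {0}.
No further refinement is possible. Final partition (4 blocks): {4,7} | {1,5,8} | {6} | {0}.

4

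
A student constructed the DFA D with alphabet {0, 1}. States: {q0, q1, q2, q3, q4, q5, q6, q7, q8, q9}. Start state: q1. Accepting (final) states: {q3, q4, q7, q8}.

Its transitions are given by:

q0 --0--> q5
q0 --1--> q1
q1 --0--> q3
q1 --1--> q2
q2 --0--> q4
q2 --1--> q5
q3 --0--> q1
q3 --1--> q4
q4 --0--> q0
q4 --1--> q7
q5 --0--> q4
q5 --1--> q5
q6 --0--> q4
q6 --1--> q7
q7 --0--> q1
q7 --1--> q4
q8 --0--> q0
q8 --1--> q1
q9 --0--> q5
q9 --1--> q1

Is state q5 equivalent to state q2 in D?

States {q6,q8,q9} cannot be reached from the start state, so discard them.
Start with accepting vs non-accepting: {q3,q4,q7} | {q0,q1,q2,q5}.
Refine {q0,q1,q2,q5} on symbol 0: members go to different blocks, giving {q1,q2,q5} and {q0}.
On input 0, block {q3,q4,q7} splits into {q3,q7} and {q4}.
On input 0, block {q1,q2,q5} splits into {q2,q5} and {q1}.
The partition is now stable with 5 blocks: {q3,q7} | {q2,q5} | {q0} | {q4} | {q1}.
q5 and q2 lie in the same block of the stable partition, so they are equivalent — no string distinguishes them.

Yes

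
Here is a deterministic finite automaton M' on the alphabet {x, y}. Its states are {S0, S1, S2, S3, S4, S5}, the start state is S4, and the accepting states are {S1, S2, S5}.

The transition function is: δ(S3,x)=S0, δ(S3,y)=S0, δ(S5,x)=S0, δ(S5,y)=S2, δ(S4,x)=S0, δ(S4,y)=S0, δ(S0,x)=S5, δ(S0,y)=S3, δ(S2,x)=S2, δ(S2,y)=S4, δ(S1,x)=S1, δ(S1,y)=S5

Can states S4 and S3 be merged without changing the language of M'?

First remove the unreachable states {S1}; 5 states remain.
Initial partition by acceptance: {S2,S5} | {S0,S3,S4}.
Split {S2,S5} by δ(·,x) → {S2} and {S5}.
Split {S0,S3,S4} by δ(·,x) → {S3,S4} and {S0}.
No further refinement is possible. Final partition (4 blocks): {S2} | {S3,S4} | {S5} | {S0}.
S4 and S3 lie in the same block of the stable partition, so they are equivalent — no string distinguishes them.

Yes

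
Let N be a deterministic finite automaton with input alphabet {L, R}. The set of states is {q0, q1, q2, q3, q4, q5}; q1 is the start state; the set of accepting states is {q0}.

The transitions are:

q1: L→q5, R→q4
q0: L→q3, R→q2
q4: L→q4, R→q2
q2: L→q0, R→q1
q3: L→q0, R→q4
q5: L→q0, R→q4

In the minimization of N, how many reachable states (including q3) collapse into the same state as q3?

Start with accepting vs non-accepting: {q0} | {q1,q2,q3,q4,q5}.
Refine {q1,q2,q3,q4,q5} on symbol L: members go to different blocks, giving {q2,q3,q5} and {q1,q4}.
Refine {q1,q4} on symbol L: members go to different blocks, giving {q1} and {q4}.
Refine {q2,q3,q5} on symbol R: members go to different blocks, giving {q3,q5} and {q2}.
Stable partition: {q0} | {q3,q5} | {q1} | {q4} | {q2} — 5 equivalence classes.
The equivalence class containing q3 is {q3,q5}, of size 2.

2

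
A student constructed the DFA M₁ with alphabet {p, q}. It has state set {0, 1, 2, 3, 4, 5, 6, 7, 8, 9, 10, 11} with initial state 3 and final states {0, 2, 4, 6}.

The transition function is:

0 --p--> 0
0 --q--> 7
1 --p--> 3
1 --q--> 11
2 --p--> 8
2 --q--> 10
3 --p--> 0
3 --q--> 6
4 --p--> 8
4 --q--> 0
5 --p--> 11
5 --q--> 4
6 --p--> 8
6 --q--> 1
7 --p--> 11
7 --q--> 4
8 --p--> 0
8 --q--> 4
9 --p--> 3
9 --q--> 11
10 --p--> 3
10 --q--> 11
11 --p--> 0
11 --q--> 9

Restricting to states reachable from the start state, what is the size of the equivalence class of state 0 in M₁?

First remove the unreachable states {2,5,10}; 9 states remain.
Initial partition by acceptance: {0,4,6} | {1,3,7,8,9,11}.
Split {0,4,6} by δ(·,p) → {4,6} and {0}.
Split {4,6} by δ(·,q) → {4} and {6}.
Split {1,3,7,8,9,11} by δ(·,p) → {1,7,9} and {3,8,11}.
Split {1,7,9} by δ(·,q) → {1,9} and {7}.
Split {3,8,11} by δ(·,q) → {3} and {8} and {11}.
Stable partition: {4} | {1,9} | {0} | {6} | {3} | {7} | {8} | {11} — 8 equivalence classes.
The equivalence class containing 0 is {0}, of size 1.

1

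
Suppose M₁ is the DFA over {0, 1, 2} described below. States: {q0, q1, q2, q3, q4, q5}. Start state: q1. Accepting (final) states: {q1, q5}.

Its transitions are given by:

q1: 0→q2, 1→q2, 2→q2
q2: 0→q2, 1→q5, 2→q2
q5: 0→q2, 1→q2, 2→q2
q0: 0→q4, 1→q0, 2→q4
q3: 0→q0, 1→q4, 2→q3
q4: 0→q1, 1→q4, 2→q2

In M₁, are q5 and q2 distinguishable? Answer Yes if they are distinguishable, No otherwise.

Yes

Reachable states from the start: {q1,q2,q5}. Unreachable: {q0,q3,q4} — drop them.
P0 = {q1,q5} | {q2}.
No further refinement is possible. Final partition (2 blocks): {q1,q5} | {q2}.
q5 and q2 end up in different blocks, so they are distinguishable. For instance, the string 'ε' is accepted from only q5.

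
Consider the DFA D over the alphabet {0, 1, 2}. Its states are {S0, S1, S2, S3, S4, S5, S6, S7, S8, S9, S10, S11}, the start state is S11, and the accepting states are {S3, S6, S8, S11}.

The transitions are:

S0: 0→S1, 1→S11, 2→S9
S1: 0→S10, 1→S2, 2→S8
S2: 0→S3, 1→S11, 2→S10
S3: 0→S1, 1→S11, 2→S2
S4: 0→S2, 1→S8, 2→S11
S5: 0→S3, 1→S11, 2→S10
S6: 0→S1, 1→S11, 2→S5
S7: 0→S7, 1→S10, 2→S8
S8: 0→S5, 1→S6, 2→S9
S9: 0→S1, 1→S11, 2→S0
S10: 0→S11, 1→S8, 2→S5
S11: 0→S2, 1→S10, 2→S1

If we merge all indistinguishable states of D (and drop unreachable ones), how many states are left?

Reachable states from the start: {S0,S1,S2,S3,S5,S6,S8,S9,S10,S11}. Unreachable: {S4,S7} — drop them.
Start with accepting vs non-accepting: {S3,S6,S8,S11} | {S0,S1,S2,S5,S9,S10}.
Refine {S3,S6,S8,S11} on symbol 1: members go to different blocks, giving {S3,S6,S8} and {S11}.
Refine {S3,S6,S8} on symbol 1: members go to different blocks, giving {S3,S6} and {S8}.
Refine {S0,S1,S2,S5,S9,S10} on symbol 0: members go to different blocks, giving {S0,S1,S9} and {S2,S5} and {S10}.
Refine {S0,S1,S9} on symbol 0: members go to different blocks, giving {S0,S9} and {S1}.
Stable partition: {S3,S6} | {S0,S9} | {S11} | {S8} | {S2,S5} | {S10} | {S1} — 7 equivalence classes.

7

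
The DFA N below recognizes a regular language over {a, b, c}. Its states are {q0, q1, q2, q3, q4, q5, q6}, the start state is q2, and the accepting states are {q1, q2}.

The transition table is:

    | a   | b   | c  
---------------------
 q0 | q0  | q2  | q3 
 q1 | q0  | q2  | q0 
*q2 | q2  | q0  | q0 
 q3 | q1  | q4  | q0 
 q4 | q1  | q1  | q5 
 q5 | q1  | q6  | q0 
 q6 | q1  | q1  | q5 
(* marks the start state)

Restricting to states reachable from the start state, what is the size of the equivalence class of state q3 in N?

2

P0 = {q1,q2} | {q0,q3,q4,q5,q6}.
Refine {q1,q2} on symbol a: members go to different blocks, giving {q1} and {q2}.
Refine {q0,q3,q4,q5,q6} on symbol a: members go to different blocks, giving {q3,q4,q5,q6} and {q0}.
Split {q3,q4,q5,q6} by δ(·,b) → {q3,q5} and {q4,q6}.
The partition is now stable with 5 blocks: {q1} | {q3,q5} | {q2} | {q0} | {q4,q6}.
State q3 belongs to the block {q3,q5}, which has 2 states.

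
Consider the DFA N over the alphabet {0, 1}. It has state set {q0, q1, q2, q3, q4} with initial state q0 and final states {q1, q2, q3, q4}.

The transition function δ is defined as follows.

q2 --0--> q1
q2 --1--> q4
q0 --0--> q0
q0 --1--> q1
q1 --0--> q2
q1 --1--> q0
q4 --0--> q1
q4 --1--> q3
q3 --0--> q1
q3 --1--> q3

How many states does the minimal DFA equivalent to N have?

All states are reachable from the start state.
Start with accepting vs non-accepting: {q1,q2,q3,q4} | {q0}.
On input 1, block {q1,q2,q3,q4} splits into {q2,q3,q4} and {q1}.
No further refinement is possible. Final partition (3 blocks): {q2,q3,q4} | {q0} | {q1}.

3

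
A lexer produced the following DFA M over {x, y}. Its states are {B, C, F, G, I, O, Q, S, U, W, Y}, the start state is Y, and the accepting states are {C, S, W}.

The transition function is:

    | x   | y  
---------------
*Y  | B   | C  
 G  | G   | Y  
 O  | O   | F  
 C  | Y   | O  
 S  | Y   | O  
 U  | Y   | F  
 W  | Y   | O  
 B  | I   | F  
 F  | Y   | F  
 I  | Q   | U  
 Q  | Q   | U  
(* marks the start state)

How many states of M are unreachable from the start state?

No path from Y leads to G, S, W; the other 8 states are all reachable.

3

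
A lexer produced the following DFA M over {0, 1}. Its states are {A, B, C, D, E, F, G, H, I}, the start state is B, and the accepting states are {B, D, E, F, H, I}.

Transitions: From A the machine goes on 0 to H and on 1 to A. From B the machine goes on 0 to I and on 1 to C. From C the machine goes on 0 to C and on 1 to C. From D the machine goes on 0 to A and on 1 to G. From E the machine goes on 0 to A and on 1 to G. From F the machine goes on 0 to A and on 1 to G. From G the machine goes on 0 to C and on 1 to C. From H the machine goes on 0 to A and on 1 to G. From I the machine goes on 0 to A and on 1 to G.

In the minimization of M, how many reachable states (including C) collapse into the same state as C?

2

First remove the unreachable states {D,E,F}; 6 states remain.
Start with accepting vs non-accepting: {B,H,I} | {A,C,G}.
Split {B,H,I} by δ(·,0) → {H,I} and {B}.
On input 0, block {A,C,G} splits into {C,G} and {A}.
No further refinement is possible. Final partition (4 blocks): {H,I} | {C,G} | {B} | {A}.
State C belongs to the block {C,G}, which has 2 states.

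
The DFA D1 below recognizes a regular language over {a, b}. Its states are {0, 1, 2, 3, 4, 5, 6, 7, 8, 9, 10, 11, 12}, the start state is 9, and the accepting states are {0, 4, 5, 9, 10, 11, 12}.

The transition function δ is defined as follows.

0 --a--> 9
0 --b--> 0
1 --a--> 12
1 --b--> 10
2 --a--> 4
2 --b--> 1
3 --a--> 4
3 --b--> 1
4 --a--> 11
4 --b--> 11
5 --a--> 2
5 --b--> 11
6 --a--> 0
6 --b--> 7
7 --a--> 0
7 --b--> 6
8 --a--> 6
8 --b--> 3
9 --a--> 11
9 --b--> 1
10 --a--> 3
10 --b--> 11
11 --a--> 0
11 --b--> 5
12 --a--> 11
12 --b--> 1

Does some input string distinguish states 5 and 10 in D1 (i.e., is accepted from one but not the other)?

Reachable states from the start: {0,1,2,3,4,5,9,10,11,12}. Unreachable: {6,7,8} — drop them.
Start with accepting vs non-accepting: {0,4,5,9,10,11,12} | {1,2,3}.
Refine {0,4,5,9,10,11,12} on symbol a: members go to different blocks, giving {0,4,9,11,12} and {5,10}.
Refine {0,4,9,11,12} on symbol b: members go to different blocks, giving {0,4} and {9,12} and {11}.
On input a, block {0,4} splits into {0} and {4}.
Refine {1,2,3} on symbol a: members go to different blocks, giving {2,3} and {1}.
Stable partition: {0} | {2,3} | {5,10} | {9,12} | {11} | {4} | {1} — 7 equivalence classes.
5 and 10 lie in the same block of the stable partition, so they are equivalent — no string distinguishes them.

No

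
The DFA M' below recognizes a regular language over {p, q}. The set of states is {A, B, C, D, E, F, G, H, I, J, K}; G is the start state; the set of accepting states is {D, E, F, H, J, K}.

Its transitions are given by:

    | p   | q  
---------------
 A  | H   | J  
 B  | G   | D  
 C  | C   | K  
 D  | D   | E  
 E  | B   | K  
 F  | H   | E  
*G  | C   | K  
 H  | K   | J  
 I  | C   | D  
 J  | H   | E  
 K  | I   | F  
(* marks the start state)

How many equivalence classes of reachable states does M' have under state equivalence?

7

First remove the unreachable states {A}; 10 states remain.
Start with accepting vs non-accepting: {D,E,F,H,J,K} | {B,C,G,I}.
Refine {D,E,F,H,J,K} on symbol p: members go to different blocks, giving {D,F,H,J} and {E,K}.
Split {D,F,H,J} by δ(·,p) → {D,F,J} and {H}.
On input p, block {D,F,J} splits into {F,J} and {D}.
Refine {B,C,G,I} on symbol q: members go to different blocks, giving {B,I} and {C,G}.
Refine {E,K} on symbol q: members go to different blocks, giving {E} and {K}.
Stable partition: {F,J} | {B,I} | {E} | {H} | {D} | {C,G} | {K} — 7 equivalence classes.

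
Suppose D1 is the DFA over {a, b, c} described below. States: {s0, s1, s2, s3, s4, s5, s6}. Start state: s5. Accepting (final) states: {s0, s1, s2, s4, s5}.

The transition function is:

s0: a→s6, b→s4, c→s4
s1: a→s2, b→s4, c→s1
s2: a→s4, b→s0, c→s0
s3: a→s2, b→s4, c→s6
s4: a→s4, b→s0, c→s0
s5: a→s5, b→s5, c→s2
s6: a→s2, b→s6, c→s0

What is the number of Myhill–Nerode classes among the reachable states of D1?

4

States {s1,s3} cannot be reached from the start state, so discard them.
Initial partition by acceptance: {s0,s2,s4,s5} | {s6}.
On input a, block {s0,s2,s4,s5} splits into {s2,s4,s5} and {s0}.
Split {s2,s4,s5} by δ(·,b) → {s2,s4} and {s5}.
Stable partition: {s2,s4} | {s6} | {s0} | {s5} — 4 equivalence classes.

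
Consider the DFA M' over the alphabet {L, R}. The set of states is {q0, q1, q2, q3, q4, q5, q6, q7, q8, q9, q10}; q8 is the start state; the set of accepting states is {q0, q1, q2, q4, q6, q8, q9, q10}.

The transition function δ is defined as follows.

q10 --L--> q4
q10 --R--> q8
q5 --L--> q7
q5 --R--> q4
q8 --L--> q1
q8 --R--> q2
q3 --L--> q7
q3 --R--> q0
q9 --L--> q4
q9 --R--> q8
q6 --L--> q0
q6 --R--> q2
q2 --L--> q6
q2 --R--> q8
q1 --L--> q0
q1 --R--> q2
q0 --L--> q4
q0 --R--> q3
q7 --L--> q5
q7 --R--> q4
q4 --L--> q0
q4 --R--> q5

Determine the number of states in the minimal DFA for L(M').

4

States {q9,q10} cannot be reached from the start state, so discard them.
Start with accepting vs non-accepting: {q0,q1,q2,q4,q6,q8} | {q3,q5,q7}.
Split {q0,q1,q2,q4,q6,q8} by δ(·,R) → {q1,q2,q6,q8} and {q0,q4}.
Refine {q1,q2,q6,q8} on symbol L: members go to different blocks, giving {q1,q6} and {q2,q8}.
Stable partition: {q1,q6} | {q3,q5,q7} | {q0,q4} | {q2,q8} — 4 equivalence classes.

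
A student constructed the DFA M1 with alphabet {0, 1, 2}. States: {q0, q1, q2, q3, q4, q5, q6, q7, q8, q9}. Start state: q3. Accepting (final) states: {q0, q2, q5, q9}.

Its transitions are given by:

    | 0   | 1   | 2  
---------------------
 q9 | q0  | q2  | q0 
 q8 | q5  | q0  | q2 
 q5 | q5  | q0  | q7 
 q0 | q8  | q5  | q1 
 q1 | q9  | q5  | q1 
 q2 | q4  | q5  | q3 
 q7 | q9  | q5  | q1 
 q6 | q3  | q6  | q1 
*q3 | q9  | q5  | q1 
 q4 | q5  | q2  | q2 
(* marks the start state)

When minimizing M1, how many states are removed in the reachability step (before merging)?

1

Starting at q3 and following transitions, the reachable set is {q0, q1, q2, q3, q4, q5, q7, q8, q9}. That leaves q6 unreachable — 1 in total.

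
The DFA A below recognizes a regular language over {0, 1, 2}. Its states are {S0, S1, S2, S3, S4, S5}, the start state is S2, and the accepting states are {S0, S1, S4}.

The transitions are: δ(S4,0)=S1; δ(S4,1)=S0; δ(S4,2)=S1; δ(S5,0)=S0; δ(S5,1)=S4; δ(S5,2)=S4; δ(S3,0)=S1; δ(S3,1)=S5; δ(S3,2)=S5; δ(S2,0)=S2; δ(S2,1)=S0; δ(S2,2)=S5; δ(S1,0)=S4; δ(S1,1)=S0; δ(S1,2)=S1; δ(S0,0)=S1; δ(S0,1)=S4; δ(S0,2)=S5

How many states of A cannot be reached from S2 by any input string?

1

Starting at S2 and following transitions, the reachable set is {S0, S1, S2, S4, S5}. That leaves S3 unreachable — 1 in total.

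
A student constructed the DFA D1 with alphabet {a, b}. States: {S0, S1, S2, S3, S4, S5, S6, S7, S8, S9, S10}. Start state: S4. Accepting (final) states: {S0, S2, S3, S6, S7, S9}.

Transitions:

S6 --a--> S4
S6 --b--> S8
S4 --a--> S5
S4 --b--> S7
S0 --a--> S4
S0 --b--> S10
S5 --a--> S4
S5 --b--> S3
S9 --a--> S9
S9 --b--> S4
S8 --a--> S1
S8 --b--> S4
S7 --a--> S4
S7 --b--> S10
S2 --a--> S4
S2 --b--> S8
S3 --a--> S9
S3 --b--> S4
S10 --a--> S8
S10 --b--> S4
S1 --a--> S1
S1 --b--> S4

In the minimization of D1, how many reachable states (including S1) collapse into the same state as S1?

First remove the unreachable states {S0,S2,S6}; 8 states remain.
Initial partition by acceptance: {S3,S7,S9} | {S1,S4,S5,S8,S10}.
Refine {S3,S7,S9} on symbol a: members go to different blocks, giving {S3,S9} and {S7}.
Split {S1,S4,S5,S8,S10} by δ(·,b) → {S1,S8,S10} and {S4} and {S5}.
No further refinement is possible. Final partition (5 blocks): {S3,S9} | {S1,S8,S10} | {S7} | {S4} | {S5}.
The equivalence class containing S1 is {S1,S8,S10}, of size 3.

3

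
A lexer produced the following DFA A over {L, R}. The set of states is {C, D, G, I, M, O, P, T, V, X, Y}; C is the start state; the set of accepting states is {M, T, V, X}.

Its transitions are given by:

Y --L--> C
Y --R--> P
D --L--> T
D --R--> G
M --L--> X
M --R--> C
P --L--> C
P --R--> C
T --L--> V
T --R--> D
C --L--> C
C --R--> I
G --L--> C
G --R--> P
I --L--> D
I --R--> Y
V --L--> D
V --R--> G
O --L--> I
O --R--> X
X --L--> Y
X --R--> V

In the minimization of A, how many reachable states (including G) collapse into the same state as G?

2

Reachable states from the start: {C,D,G,I,P,T,V,Y}. Unreachable: {M,O,X} — drop them.
P0 = {T,V} | {C,D,G,I,P,Y}.
On input L, block {T,V} splits into {T} and {V}.
On input L, block {C,D,G,I,P,Y} splits into {C,G,I,P,Y} and {D}.
Refine {C,G,I,P,Y} on symbol L: members go to different blocks, giving {C,G,P,Y} and {I}.
On input R, block {C,G,P,Y} splits into {G,P,Y} and {C}.
Split {G,P,Y} by δ(·,R) → {G,Y} and {P}.
The partition is now stable with 7 blocks: {T} | {G,Y} | {V} | {D} | {I} | {C} | {P}.
State G belongs to the block {G,Y}, which has 2 states.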